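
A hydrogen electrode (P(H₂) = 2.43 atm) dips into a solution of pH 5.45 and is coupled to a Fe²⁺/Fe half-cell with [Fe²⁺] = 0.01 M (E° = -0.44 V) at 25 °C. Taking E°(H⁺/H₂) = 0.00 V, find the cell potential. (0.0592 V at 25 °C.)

0.17 V

The hydrogen couple is the cathode, so E°_cell = 0.44 V; n = 2.
[H⁺] = 10^(−5.45) = 3.5 × 10^-6 M, and Q = [Fe²⁺]·P(H₂) / [H⁺]^2 = 1.93 × 10^9.
E = E° − (0.0592/2) log Q = 0.44 − (0.0592/2)(9.286) = 0.165 V.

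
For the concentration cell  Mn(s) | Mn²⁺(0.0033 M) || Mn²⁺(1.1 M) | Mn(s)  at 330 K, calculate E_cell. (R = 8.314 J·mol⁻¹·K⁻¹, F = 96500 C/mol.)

0.083 V

Both half-cells are Mn²⁺/Mn, so E°_cell = 0. The concentrated side is the cathode; the cell reaction moves Mn²⁺ from high to low concentration with n = 2.
Q = [Mn²⁺]_dilute/[Mn²⁺]_conc = 0.0033/1.1 = 0.00300.
E = 0 − (RT/nF) ln Q = −((8.314×330)/(2×96500))(-5.809) = 0.0826 V.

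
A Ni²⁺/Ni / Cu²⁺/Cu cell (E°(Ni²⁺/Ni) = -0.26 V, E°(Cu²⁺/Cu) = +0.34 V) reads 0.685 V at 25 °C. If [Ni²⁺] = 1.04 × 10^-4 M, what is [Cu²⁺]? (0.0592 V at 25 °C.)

From the Nernst equation, log Q = n(E° − E)/0.0592 = 2(0.60 − 0.685)/0.0592 = -2.872, so Q = 0.00134.
With Q = [Ni²⁺]/[Cu²⁺] and the known concentrations, [Cu²⁺] in the denominator gives [Cu²⁺] = 0.077 M.

0.077 M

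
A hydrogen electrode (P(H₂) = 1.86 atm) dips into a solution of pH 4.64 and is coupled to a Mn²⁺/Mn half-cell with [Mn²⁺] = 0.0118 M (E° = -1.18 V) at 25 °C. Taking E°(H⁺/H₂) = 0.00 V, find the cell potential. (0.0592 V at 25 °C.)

0.95 V

The hydrogen couple is the cathode, so E°_cell = 1.18 V; n = 2.
[H⁺] = 10^(−4.64) = 2.3 × 10^-5 M, and Q = [Mn²⁺]·P(H₂) / [H⁺]^2 = 4.18 × 10^7.
E = E° − (0.0592/2) log Q = 1.18 − (0.0592/2)(7.621) = 0.954 V.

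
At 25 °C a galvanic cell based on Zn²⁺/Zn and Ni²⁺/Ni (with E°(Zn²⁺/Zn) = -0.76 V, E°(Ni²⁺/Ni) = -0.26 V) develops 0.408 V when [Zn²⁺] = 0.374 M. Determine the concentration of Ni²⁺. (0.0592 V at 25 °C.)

From the Nernst equation, log Q = n(E° − E)/0.0592 = 2(0.50 − 0.408)/0.0592 = 3.108, so Q = 1280.
With Q = [Zn²⁺]/[Ni²⁺] and the known concentrations, [Ni²⁺] in the denominator gives [Ni²⁺] = 2.9 × 10^-4 M.

2.9 × 10^-4 M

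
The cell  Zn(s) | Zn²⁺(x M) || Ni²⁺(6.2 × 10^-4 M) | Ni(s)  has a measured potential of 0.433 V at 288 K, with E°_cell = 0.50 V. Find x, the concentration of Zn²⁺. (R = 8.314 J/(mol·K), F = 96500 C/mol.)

0.14 M

From the Nernst equation, ln Q = nF(E° − E)/RT = 2×96500×(0.50 − 0.433)/(8.314×288) = 5.400, so Q = 222.
With Q = [Zn²⁺]/[Ni²⁺] and the known concentrations, [Zn²⁺] in the numerator gives [Zn²⁺] = 0.14 M.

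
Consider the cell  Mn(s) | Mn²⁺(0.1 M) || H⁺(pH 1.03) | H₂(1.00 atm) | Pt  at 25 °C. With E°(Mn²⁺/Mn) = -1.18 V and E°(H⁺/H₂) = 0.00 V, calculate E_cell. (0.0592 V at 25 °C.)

The hydrogen couple is the cathode, so E°_cell = 1.18 V; n = 2.
[H⁺] = 10^(−1.03) = 0.093 M, and Q = [Mn²⁺]·P(H₂) / [H⁺]^2 = 11.5.
E = E° − (0.0592/2) log Q = 1.18 − (0.0592/2)(1.060) = 1.149 V.

1.15 V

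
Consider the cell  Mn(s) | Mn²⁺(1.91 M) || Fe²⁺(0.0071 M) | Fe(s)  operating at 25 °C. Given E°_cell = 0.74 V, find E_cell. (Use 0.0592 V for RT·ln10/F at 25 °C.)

Balancing electrons gives n = 2; the reaction quotient is Q = [Mn²⁺]/[Fe²⁺] = 269.
At 25 °C, E = E° − (0.0592/n) log Q = 0.74 − (0.0592/2)(2.430) = 0.740 − 0.072 = 0.668 V.

0.668 V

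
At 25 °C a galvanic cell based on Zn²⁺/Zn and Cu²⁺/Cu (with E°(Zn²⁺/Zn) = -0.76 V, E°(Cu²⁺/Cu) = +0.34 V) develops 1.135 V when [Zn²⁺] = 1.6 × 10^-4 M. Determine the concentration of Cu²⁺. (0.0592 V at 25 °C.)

From the Nernst equation, log Q = n(E° − E)/0.0592 = 2(1.10 − 1.135)/0.0592 = -1.182, so Q = 0.0657.
With Q = [Zn²⁺]/[Cu²⁺] and the known concentrations, [Cu²⁺] in the denominator gives [Cu²⁺] = 0.0024 M.

0.0024 M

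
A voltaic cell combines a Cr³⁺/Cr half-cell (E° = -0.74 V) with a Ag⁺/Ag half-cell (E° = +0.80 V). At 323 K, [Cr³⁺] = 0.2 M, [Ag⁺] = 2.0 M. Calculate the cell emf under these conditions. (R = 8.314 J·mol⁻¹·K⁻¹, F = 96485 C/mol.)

The Ag⁺/Ag couple has the higher reduction potential and acts as the cathode, so E°_cell = +0.80 − (-0.74) = 1.54 V.
Balancing electrons gives n = 3; the reaction quotient is Q = [Cr³⁺]/[Ag⁺]^3 = 0.0250.
E = E° − (RT/nF) ln Q = 1.54 − (8.314×323)/(3×96485) × (-3.689) = 1.540 + 0.034 = 1.574 V.

1.57 V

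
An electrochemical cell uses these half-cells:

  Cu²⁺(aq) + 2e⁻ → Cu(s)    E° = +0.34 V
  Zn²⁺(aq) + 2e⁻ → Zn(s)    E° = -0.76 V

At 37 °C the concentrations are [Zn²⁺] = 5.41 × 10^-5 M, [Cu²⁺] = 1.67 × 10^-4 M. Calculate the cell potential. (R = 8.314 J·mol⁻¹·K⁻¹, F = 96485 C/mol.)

The Cu²⁺/Cu couple has the higher reduction potential and acts as the cathode, so E°_cell = +0.34 − (-0.76) = 1.10 V.
Balancing electrons gives n = 2; the reaction quotient is Q = [Zn²⁺]/[Cu²⁺] = 0.324.
E = E° − (RT/nF) ln Q = 1.10 − (8.314×310)/(2×96485) × (-1.127) = 1.100 + 0.015 = 1.115 V.

1.12 V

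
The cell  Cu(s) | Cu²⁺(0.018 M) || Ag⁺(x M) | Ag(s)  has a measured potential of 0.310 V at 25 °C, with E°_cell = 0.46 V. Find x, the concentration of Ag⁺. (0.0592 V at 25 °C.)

3.9 × 10^-4 M

From the Nernst equation, log Q = n(E° − E)/0.0592 = 2(0.46 − 0.310)/0.0592 = 5.068, so Q = 1.17 × 10^5.
With Q = [Cu²⁺]/[Ag⁺]^2 and the known concentrations, [Ag⁺]^2 in the denominator gives [Ag⁺] = 3.9 × 10^-4 M.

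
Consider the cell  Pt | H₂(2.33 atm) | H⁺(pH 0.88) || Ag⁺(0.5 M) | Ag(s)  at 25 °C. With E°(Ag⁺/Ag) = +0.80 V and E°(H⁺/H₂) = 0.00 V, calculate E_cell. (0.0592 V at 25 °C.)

0.85 V

The Ag⁺/Ag couple is the cathode, so E°_cell = 0.80 V; n = 2.
[H⁺] = 10^(−0.88) = 0.13 M, and Q = [H⁺]^2 / ([Ag⁺]^2·P(H₂)) = 0.0298.
E = E° − (0.0592/2) log Q = 0.80 − (0.0592/2)(-1.525) = 0.845 V.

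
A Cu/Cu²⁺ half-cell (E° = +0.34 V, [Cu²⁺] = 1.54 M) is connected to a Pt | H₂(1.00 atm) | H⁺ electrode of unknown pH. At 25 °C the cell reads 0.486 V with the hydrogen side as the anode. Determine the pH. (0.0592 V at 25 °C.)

E°_cell = 0.34 V and n = 2.
log Q = n(E° − E)/0.0592 = 2×(0.34 − 0.486)/0.0592 = -4.932.
With Q = [H⁺]^2 / ([Cu²⁺]·P(H₂)), solving for [H⁺] gives log[H⁺] = -2.372, so pH = 2.37.

pH = 2.37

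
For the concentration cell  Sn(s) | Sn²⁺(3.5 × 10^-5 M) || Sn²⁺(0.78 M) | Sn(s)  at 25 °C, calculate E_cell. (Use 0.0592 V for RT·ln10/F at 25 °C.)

Both half-cells are Sn²⁺/Sn, so E°_cell = 0. The concentrated side is the cathode; the cell reaction moves Sn²⁺ from high to low concentration with n = 2.
Q = [Sn²⁺]_dilute/[Sn²⁺]_conc = 3.5 × 10^-5/0.78 = 4.49 × 10^-5.
E = 0 − (0.0592/2) log Q = −(0.0592/2)(-4.348) = 0.1287 V.

0.13 V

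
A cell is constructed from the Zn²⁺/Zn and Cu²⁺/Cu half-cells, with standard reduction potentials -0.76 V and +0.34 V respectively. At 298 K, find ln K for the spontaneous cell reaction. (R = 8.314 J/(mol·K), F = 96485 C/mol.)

E°_cell = +0.34 − (-0.76) = 1.10 V, with n = 2 electrons transferred.
At equilibrium E = 0, so the Nernst equation gives ln K = nFE°/RT = (2)(96485)(1.10)/((8.314)(298)) = 85.68.

ln K = 85.7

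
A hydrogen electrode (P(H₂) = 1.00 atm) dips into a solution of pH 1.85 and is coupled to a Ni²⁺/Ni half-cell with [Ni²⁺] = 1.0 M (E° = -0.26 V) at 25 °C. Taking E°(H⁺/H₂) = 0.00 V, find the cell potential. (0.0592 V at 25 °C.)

The hydrogen couple is the cathode, so E°_cell = 0.26 V; n = 2.
[H⁺] = 10^(−1.85) = 0.014 M, and Q = [Ni²⁺]·P(H₂) / [H⁺]^2 = 5010.
E = E° − (0.0592/2) log Q = 0.26 − (0.0592/2)(3.700) = 0.150 V.

0.15 V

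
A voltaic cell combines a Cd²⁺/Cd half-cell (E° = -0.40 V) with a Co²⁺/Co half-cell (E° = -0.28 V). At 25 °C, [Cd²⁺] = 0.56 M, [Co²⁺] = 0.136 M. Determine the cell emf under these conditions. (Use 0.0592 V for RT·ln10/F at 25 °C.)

0.102 V

The Co²⁺/Co couple has the higher reduction potential and acts as the cathode, so E°_cell = -0.28 − (-0.40) = 0.12 V.
Balancing electrons gives n = 2; the reaction quotient is Q = [Cd²⁺]/[Co²⁺] = 4.12.
At 25 °C, E = E° − (0.0592/n) log Q = 0.12 − (0.0592/2)(0.615) = 0.120 − 0.018 = 0.102 V.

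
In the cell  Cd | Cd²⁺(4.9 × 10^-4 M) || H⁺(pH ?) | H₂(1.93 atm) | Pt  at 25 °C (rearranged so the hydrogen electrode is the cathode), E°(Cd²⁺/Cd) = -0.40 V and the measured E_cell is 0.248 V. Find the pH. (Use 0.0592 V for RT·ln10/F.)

pH = 4.08

E°_cell = 0.40 V and n = 2.
log Q = n(E° − E)/0.0592 = 2×(0.40 − 0.248)/0.0592 = 5.135.
With Q = [Cd²⁺]·P(H₂) / [H⁺]^2, solving for [H⁺] gives log[H⁺] = -4.080, so pH = 4.08.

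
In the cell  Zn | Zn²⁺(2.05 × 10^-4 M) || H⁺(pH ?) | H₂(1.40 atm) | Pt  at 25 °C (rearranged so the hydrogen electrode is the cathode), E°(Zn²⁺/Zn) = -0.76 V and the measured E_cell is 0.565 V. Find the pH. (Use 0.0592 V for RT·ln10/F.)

E°_cell = 0.76 V and n = 2.
log Q = n(E° − E)/0.0592 = 2×(0.76 − 0.565)/0.0592 = 6.588.
With Q = [Zn²⁺]·P(H₂) / [H⁺]^2, solving for [H⁺] gives log[H⁺] = -5.065, so pH = 5.06.

pH = 5.06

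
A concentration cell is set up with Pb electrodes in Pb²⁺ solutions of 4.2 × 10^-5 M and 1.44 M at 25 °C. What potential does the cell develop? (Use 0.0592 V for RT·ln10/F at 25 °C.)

0.13 V

Both half-cells are Pb²⁺/Pb, so E°_cell = 0. The concentrated side is the cathode; the cell reaction moves Pb²⁺ from high to low concentration with n = 2.
Q = [Pb²⁺]_dilute/[Pb²⁺]_conc = 4.2 × 10^-5/1.44 = 2.92 × 10^-5.
E = 0 − (0.0592/2) log Q = −(0.0592/2)(-4.535) = 0.1342 V.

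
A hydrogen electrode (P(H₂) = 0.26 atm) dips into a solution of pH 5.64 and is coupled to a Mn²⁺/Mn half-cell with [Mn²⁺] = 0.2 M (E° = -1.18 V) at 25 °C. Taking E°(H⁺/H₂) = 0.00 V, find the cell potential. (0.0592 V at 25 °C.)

The hydrogen couple is the cathode, so E°_cell = 1.18 V; n = 2.
[H⁺] = 10^(−5.64) = 2.3 × 10^-6 M, and Q = [Mn²⁺]·P(H₂) / [H⁺]^2 = 9.91 × 10^9.
E = E° − (0.0592/2) log Q = 1.18 − (0.0592/2)(9.996) = 0.884 V.

0.88 V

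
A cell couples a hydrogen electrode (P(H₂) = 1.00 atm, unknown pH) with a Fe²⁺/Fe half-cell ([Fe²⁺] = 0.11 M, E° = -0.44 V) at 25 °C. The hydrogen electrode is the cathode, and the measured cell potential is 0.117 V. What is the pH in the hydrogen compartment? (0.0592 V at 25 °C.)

E°_cell = 0.44 V and n = 2.
log Q = n(E° − E)/0.0592 = 2×(0.44 − 0.117)/0.0592 = 10.912.
With Q = [Fe²⁺]·P(H₂) / [H⁺]^2, solving for [H⁺] gives log[H⁺] = -5.935, so pH = 5.94.

pH = 5.94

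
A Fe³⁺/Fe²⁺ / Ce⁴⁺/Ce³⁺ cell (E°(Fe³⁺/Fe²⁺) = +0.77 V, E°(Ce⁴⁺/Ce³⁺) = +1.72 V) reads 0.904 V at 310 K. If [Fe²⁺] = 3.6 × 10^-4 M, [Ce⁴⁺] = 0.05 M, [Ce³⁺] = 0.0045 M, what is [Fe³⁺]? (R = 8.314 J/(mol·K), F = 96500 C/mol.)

0.022 M

From the Nernst equation, ln Q = nF(E° − E)/RT = 1×96500×(0.95 − 0.904)/(8.314×310) = 1.722, so Q = 5.60.
With Q = [Fe³⁺]·[Ce³⁺]/([Fe²⁺]·[Ce⁴⁺]) and the known concentrations, [Fe³⁺] in the numerator gives [Fe³⁺] = 0.022 M.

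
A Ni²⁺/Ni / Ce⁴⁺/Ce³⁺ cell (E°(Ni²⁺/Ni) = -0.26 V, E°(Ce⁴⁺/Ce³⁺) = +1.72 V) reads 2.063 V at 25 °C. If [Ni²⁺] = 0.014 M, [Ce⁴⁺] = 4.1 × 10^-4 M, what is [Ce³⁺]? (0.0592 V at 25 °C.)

From the Nernst equation, log Q = n(E° − E)/0.0592 = 2(1.98 − 2.063)/0.0592 = -2.804, so Q = 0.00157.
With Q = [Ni²⁺]·[Ce³⁺]^2/[Ce⁴⁺]^2 and the known concentrations, [Ce³⁺]^2 in the numerator gives [Ce³⁺] = 1.4 × 10^-4 M.

1.4 × 10^-4 M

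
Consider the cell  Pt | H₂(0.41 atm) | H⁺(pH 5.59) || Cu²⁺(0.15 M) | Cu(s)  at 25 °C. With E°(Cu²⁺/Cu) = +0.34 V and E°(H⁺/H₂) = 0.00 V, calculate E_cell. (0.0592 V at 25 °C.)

0.64 V

The Cu²⁺/Cu couple is the cathode, so E°_cell = 0.34 V; n = 2.
[H⁺] = 10^(−5.59) = 2.6 × 10^-6 M, and Q = [H⁺]^2 / ([Cu²⁺]·P(H₂)) = 1.07 × 10^-10.
E = E° − (0.0592/2) log Q = 0.34 − (0.0592/2)(-9.969) = 0.635 V.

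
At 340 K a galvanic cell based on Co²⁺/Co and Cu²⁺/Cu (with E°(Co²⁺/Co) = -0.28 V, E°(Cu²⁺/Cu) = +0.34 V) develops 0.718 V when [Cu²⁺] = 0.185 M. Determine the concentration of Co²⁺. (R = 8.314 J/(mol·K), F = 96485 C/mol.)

2.3 × 10^-4 M

From the Nernst equation, ln Q = nF(E° − E)/RT = 2×96485×(0.62 − 0.718)/(8.314×340) = -6.690, so Q = 0.00124.
With Q = [Co²⁺]/[Cu²⁺] and the known concentrations, [Co²⁺] in the numerator gives [Co²⁺] = 2.3 × 10^-4 M.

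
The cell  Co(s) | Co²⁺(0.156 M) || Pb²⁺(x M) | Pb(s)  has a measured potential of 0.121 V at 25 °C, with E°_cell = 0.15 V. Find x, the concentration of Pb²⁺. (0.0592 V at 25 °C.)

0.016 M

From the Nernst equation, log Q = n(E° − E)/0.0592 = 2(0.15 − 0.121)/0.0592 = 0.980, so Q = 9.54.
With Q = [Co²⁺]/[Pb²⁺] and the known concentrations, [Pb²⁺] in the denominator gives [Pb²⁺] = 0.016 M.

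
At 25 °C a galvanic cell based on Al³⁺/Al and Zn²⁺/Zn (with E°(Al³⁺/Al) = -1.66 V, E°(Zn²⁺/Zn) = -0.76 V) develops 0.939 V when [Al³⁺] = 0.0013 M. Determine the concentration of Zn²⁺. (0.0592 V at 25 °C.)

From the Nernst equation, log Q = n(E° − E)/0.0592 = 6(0.90 − 0.939)/0.0592 = -3.953, so Q = 1.12 × 10^-4.
With Q = [Al³⁺]^2/[Zn²⁺]^3 and the known concentrations, [Zn²⁺]^3 in the denominator gives [Zn²⁺] = 0.25 M.

0.25 M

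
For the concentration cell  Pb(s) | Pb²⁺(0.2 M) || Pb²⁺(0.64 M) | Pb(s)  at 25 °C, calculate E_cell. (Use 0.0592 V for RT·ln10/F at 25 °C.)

Both half-cells are Pb²⁺/Pb, so E°_cell = 0. The concentrated side is the cathode; the cell reaction moves Pb²⁺ from high to low concentration with n = 2.
Q = [Pb²⁺]_dilute/[Pb²⁺]_conc = 0.2/0.64 = 0.312.
E = 0 − (0.0592/2) log Q = −(0.0592/2)(-0.505) = 0.0149 V.

0.015 V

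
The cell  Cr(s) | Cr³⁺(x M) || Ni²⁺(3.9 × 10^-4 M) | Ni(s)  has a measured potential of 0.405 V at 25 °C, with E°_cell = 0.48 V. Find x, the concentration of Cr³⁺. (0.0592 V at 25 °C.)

From the Nernst equation, log Q = n(E° − E)/0.0592 = 6(0.48 − 0.405)/0.0592 = 7.601, so Q = 3.99 × 10^7.
With Q = [Cr³⁺]^2/[Ni²⁺]^3 and the known concentrations, [Cr³⁺]^2 in the numerator gives [Cr³⁺] = 0.049 M.

0.049 M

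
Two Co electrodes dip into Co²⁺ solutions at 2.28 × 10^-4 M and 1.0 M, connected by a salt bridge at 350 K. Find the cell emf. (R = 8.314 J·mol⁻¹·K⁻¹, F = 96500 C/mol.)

Both half-cells are Co²⁺/Co, so E°_cell = 0. The concentrated side is the cathode; the cell reaction moves Co²⁺ from high to low concentration with n = 2.
Q = [Co²⁺]_dilute/[Co²⁺]_conc = 2.28 × 10^-4/1.0 = 2.28 × 10^-4.
E = 0 − (RT/nF) ln Q = −((8.314×350)/(2×96500))(-8.386) = 0.1264 V.

0.13 V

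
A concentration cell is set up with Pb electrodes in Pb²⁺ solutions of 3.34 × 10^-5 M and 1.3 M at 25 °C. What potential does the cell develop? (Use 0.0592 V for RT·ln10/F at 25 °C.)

0.14 V

Both half-cells are Pb²⁺/Pb, so E°_cell = 0. The concentrated side is the cathode; the cell reaction moves Pb²⁺ from high to low concentration with n = 2.
Q = [Pb²⁺]_dilute/[Pb²⁺]_conc = 3.34 × 10^-5/1.3 = 2.57 × 10^-5.
E = 0 − (0.0592/2) log Q = −(0.0592/2)(-4.590) = 0.1359 V.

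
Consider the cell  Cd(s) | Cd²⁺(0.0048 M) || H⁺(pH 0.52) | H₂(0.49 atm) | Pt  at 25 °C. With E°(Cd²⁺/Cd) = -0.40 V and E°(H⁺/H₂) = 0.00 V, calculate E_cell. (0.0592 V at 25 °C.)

The hydrogen couple is the cathode, so E°_cell = 0.40 V; n = 2.
[H⁺] = 10^(−0.52) = 0.30 M, and Q = [Cd²⁺]·P(H₂) / [H⁺]^2 = 0.0258.
E = E° − (0.0592/2) log Q = 0.40 − (0.0592/2)(-1.589) = 0.447 V.

0.45 V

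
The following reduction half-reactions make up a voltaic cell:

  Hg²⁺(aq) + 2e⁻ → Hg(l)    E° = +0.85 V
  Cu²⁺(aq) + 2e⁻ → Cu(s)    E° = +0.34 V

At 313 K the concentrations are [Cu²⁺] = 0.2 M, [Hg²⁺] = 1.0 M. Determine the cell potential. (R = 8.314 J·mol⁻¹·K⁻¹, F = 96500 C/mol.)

The Hg²⁺/Hg couple has the higher reduction potential and acts as the cathode, so E°_cell = +0.85 − (+0.34) = 0.51 V.
Balancing electrons gives n = 2; the reaction quotient is Q = [Cu²⁺]/[Hg²⁺] = 0.200.
E = E° − (RT/nF) ln Q = 0.51 − (8.314×313)/(2×96500) × (-1.609) = 0.510 + 0.022 = 0.532 V.

0.532 V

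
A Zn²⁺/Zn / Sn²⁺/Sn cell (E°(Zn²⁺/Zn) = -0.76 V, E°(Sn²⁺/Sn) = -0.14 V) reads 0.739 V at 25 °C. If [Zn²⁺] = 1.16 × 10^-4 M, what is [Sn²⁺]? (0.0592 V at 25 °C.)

From the Nernst equation, log Q = n(E° − E)/0.0592 = 2(0.62 − 0.739)/0.0592 = -4.020, so Q = 9.54 × 10^-5.
With Q = [Zn²⁺]/[Sn²⁺] and the known concentrations, [Sn²⁺] in the denominator gives [Sn²⁺] = 1.2 M.

1.2 M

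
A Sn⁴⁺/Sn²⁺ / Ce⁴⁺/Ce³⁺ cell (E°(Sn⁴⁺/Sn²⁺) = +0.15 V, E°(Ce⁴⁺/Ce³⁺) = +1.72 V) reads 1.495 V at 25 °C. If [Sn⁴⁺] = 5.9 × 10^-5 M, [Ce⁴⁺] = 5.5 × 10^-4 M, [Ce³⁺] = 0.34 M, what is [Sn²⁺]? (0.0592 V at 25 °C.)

0.066 M

From the Nernst equation, log Q = n(E° − E)/0.0592 = 2(1.57 − 1.495)/0.0592 = 2.534, so Q = 342.
With Q = [Sn⁴⁺]·[Ce³⁺]^2/([Sn²⁺]·[Ce⁴⁺]^2) and the known concentrations, [Sn²⁺] in the denominator gives [Sn²⁺] = 0.066 M.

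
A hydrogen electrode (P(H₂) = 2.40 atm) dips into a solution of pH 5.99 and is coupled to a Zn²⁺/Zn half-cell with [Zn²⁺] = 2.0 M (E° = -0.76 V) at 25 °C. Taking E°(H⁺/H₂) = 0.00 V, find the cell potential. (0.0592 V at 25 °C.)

The hydrogen couple is the cathode, so E°_cell = 0.76 V; n = 2.
[H⁺] = 10^(−5.99) = 1 × 10^-6 M, and Q = [Zn²⁺]·P(H₂) / [H⁺]^2 = 4.58 × 10^12.
E = E° − (0.0592/2) log Q = 0.76 − (0.0592/2)(12.661) = 0.385 V.

0.39 V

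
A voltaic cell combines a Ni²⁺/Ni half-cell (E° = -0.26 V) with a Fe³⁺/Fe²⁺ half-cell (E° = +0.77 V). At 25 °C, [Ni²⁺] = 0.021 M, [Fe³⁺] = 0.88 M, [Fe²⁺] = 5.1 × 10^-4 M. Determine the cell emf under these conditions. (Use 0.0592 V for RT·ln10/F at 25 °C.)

1.27 V

The Fe³⁺/Fe²⁺ couple has the higher reduction potential and acts as the cathode, so E°_cell = +0.77 − (-0.26) = 1.03 V.
Balancing electrons gives n = 2; the reaction quotient is Q = [Ni²⁺]·[Fe²⁺]^2/[Fe³⁺]^2 = 7.05 × 10^-9.
At 25 °C, E = E° − (0.0592/n) log Q = 1.03 − (0.0592/2)(-8.152) = 1.030 + 0.241 = 1.271 V.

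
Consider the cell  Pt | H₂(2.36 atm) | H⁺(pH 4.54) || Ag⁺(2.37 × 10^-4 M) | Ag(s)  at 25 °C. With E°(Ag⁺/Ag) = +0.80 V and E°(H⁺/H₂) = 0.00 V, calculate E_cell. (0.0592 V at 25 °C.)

0.87 V

The Ag⁺/Ag couple is the cathode, so E°_cell = 0.80 V; n = 2.
[H⁺] = 10^(−4.54) = 2.9 × 10^-5 M, and Q = [H⁺]^2 / ([Ag⁺]^2·P(H₂)) = 0.00627.
E = E° − (0.0592/2) log Q = 0.80 − (0.0592/2)(-2.202) = 0.865 V.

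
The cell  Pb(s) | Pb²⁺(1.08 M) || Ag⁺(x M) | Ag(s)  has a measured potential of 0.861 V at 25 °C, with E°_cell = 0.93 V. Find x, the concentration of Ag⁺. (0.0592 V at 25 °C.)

From the Nernst equation, log Q = n(E° − E)/0.0592 = 2(0.93 − 0.861)/0.0592 = 2.331, so Q = 214.
With Q = [Pb²⁺]/[Ag⁺]^2 and the known concentrations, [Ag⁺]^2 in the denominator gives [Ag⁺] = 0.071 M.

0.071 M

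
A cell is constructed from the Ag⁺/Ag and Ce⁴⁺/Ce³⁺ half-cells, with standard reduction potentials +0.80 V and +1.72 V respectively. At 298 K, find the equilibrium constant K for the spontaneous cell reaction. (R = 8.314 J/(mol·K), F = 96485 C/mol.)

3.6 × 10^15

E°_cell = +1.72 − (+0.80) = 0.92 V, with n = 1 electron transferred.
At equilibrium E = 0, so the Nernst equation gives ln K = nFE°/RT = (1)(96485)(0.92)/((8.314)(298)) = 35.83.
K = e^35.83 = 3.6 × 10^15.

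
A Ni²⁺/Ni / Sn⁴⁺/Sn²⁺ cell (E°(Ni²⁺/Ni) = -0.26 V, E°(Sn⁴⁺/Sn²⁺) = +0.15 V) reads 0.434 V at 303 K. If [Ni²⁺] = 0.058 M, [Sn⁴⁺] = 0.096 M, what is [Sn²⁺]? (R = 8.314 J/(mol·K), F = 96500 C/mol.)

0.26 M

From the Nernst equation, ln Q = nF(E° − E)/RT = 2×96500×(0.41 − 0.434)/(8.314×303) = -1.839, so Q = 0.159.
With Q = [Ni²⁺]·[Sn²⁺]/[Sn⁴⁺] and the known concentrations, [Sn²⁺] in the numerator gives [Sn²⁺] = 0.26 M.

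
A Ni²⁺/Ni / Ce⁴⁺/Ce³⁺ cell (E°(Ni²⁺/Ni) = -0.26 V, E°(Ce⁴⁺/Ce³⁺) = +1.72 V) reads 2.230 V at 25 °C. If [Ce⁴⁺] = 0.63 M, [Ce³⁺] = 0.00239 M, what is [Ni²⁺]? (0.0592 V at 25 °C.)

2.5 × 10^-4 M

From the Nernst equation, log Q = n(E° − E)/0.0592 = 2(1.98 − 2.230)/0.0592 = -8.446, so Q = 3.58 × 10^-9.
With Q = [Ni²⁺]·[Ce³⁺]^2/[Ce⁴⁺]^2 and the known concentrations, [Ni²⁺] in the numerator gives [Ni²⁺] = 2.5 × 10^-4 M.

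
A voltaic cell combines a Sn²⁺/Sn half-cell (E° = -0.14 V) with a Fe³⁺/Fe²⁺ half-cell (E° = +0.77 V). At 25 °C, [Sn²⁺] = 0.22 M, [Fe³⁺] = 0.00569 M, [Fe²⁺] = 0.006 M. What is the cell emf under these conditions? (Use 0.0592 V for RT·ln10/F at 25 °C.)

0.928 V

The Fe³⁺/Fe²⁺ couple has the higher reduction potential and acts as the cathode, so E°_cell = +0.77 − (-0.14) = 0.91 V.
Balancing electrons gives n = 2; the reaction quotient is Q = [Sn²⁺]·[Fe²⁺]^2/[Fe³⁺]^2 = 0.245.
At 25 °C, E = E° − (0.0592/n) log Q = 0.91 − (0.0592/2)(-0.611) = 0.910 + 0.018 = 0.928 V.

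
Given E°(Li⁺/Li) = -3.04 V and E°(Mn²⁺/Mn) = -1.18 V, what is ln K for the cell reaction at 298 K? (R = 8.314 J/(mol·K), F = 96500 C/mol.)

E°_cell = -1.18 − (-3.04) = 1.86 V, with n = 2 electrons transferred.
At equilibrium E = 0, so the Nernst equation gives ln K = nFE°/RT = (2)(96500)(1.86)/((8.314)(298)) = 144.89.

ln K = 144.9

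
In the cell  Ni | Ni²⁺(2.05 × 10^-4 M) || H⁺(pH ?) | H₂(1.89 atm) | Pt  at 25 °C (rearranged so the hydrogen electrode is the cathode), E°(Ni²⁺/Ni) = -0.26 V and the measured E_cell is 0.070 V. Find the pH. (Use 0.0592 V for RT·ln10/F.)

pH = 4.92

E°_cell = 0.26 V and n = 2.
log Q = n(E° − E)/0.0592 = 2×(0.26 − 0.070)/0.0592 = 6.419.
With Q = [Ni²⁺]·P(H₂) / [H⁺]^2, solving for [H⁺] gives log[H⁺] = -4.915, so pH = 4.92.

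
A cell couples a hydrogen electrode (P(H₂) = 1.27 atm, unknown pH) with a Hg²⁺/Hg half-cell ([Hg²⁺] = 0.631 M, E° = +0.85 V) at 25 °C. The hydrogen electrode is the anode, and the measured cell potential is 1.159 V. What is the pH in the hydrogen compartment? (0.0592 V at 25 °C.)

pH = 5.27

E°_cell = 0.85 V and n = 2.
log Q = n(E° − E)/0.0592 = 2×(0.85 − 1.159)/0.0592 = -10.439.
With Q = [H⁺]^2 / ([Hg²⁺]·P(H₂)), solving for [H⁺] gives log[H⁺] = -5.268, so pH = 5.27.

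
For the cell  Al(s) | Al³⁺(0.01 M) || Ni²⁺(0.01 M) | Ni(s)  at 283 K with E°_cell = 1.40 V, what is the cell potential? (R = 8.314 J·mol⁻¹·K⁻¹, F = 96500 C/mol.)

1.38 V

Balancing electrons gives n = 6; the reaction quotient is Q = [Al³⁺]^2/[Ni²⁺]^3 = 100.
E = E° − (RT/nF) ln Q = 1.40 − (8.314×283)/(6×96500) × (4.605) = 1.400 − 0.019 = 1.381 V.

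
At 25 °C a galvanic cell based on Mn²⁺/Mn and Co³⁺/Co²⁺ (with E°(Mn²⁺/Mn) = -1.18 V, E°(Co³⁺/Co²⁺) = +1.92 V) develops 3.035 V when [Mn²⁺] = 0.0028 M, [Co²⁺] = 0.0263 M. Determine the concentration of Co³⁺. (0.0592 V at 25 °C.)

From the Nernst equation, log Q = n(E° − E)/0.0592 = 2(3.10 − 3.035)/0.0592 = 2.196, so Q = 157.
With Q = [Mn²⁺]·[Co²⁺]^2/[Co³⁺]^2 and the known concentrations, [Co³⁺]^2 in the denominator gives [Co³⁺] = 1.1 × 10^-4 M.

1.1 × 10^-4 M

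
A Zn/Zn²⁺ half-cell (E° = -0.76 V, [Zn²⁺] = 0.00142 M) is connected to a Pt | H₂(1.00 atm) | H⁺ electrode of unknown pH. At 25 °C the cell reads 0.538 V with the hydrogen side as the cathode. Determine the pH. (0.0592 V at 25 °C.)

E°_cell = 0.76 V and n = 2.
log Q = n(E° − E)/0.0592 = 2×(0.76 − 0.538)/0.0592 = 7.500.
With Q = [Zn²⁺]·P(H₂) / [H⁺]^2, solving for [H⁺] gives log[H⁺] = -5.174, so pH = 5.17.

pH = 5.17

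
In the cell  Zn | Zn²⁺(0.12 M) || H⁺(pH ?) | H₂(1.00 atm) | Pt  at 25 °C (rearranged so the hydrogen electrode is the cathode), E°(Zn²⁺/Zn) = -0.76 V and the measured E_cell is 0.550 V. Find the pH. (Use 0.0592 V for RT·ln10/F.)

E°_cell = 0.76 V and n = 2.
log Q = n(E° − E)/0.0592 = 2×(0.76 − 0.550)/0.0592 = 7.095.
With Q = [Zn²⁺]·P(H₂) / [H⁺]^2, solving for [H⁺] gives log[H⁺] = -4.008, so pH = 4.01.

pH = 4.01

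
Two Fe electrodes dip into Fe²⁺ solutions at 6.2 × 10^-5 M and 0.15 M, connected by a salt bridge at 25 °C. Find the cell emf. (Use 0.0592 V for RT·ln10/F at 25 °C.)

0.10 V

Both half-cells are Fe²⁺/Fe, so E°_cell = 0. The concentrated side is the cathode; the cell reaction moves Fe²⁺ from high to low concentration with n = 2.
Q = [Fe²⁺]_dilute/[Fe²⁺]_conc = 6.2 × 10^-5/0.15 = 4.13 × 10^-4.
E = 0 − (0.0592/2) log Q = −(0.0592/2)(-3.384) = 0.1002 V.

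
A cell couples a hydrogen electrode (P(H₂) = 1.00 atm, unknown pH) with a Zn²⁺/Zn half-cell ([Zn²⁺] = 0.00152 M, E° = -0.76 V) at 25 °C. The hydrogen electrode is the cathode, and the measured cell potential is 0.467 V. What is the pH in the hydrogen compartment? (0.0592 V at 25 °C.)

E°_cell = 0.76 V and n = 2.
log Q = n(E° − E)/0.0592 = 2×(0.76 − 0.467)/0.0592 = 9.899.
With Q = [Zn²⁺]·P(H₂) / [H⁺]^2, solving for [H⁺] gives log[H⁺] = -6.358, so pH = 6.36.

pH = 6.36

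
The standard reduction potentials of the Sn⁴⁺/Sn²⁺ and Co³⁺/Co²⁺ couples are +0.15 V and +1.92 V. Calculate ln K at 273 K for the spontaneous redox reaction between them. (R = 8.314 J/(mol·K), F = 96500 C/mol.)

ln K = 150.5

E°_cell = +1.92 − (+0.15) = 1.77 V, with n = 2 electrons transferred.
At equilibrium E = 0, so the Nernst equation gives ln K = nFE°/RT = (2)(96500)(1.77)/((8.314)(273)) = 150.51.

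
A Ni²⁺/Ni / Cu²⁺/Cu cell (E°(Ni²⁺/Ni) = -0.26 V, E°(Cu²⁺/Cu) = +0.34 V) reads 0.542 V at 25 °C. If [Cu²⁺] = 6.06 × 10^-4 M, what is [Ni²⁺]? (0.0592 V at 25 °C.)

0.055 M

From the Nernst equation, log Q = n(E° − E)/0.0592 = 2(0.60 − 0.542)/0.0592 = 1.959, so Q = 91.1.
With Q = [Ni²⁺]/[Cu²⁺] and the known concentrations, [Ni²⁺] in the numerator gives [Ni²⁺] = 0.055 M.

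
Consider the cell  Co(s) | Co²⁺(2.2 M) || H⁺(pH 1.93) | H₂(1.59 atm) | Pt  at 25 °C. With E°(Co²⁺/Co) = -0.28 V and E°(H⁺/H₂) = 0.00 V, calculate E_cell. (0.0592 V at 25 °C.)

The hydrogen couple is the cathode, so E°_cell = 0.28 V; n = 2.
[H⁺] = 10^(−1.93) = 0.012 M, and Q = [Co²⁺]·P(H₂) / [H⁺]^2 = 2.53 × 10^4.
E = E° − (0.0592/2) log Q = 0.28 − (0.0592/2)(4.404) = 0.150 V.

0.15 V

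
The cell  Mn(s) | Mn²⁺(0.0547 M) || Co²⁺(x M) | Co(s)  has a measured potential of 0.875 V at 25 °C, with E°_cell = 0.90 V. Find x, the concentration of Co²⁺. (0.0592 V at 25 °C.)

0.0078 M

From the Nernst equation, log Q = n(E° − E)/0.0592 = 2(0.90 − 0.875)/0.0592 = 0.845, so Q = 6.99.
With Q = [Mn²⁺]/[Co²⁺] and the known concentrations, [Co²⁺] in the denominator gives [Co²⁺] = 0.0078 M.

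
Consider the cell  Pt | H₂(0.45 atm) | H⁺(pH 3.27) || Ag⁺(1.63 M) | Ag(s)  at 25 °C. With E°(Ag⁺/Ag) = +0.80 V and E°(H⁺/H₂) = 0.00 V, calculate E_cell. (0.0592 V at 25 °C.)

The Ag⁺/Ag couple is the cathode, so E°_cell = 0.80 V; n = 2.
[H⁺] = 10^(−3.27) = 5.4 × 10^-4 M, and Q = [H⁺]^2 / ([Ag⁺]^2·P(H₂)) = 2.41 × 10^-7.
E = E° − (0.0592/2) log Q = 0.80 − (0.0592/2)(-6.618) = 0.996 V.

1.00 V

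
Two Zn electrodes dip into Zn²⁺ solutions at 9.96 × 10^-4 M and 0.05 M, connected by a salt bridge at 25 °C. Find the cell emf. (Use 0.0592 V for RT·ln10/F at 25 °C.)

Both half-cells are Zn²⁺/Zn, so E°_cell = 0. The concentrated side is the cathode; the cell reaction moves Zn²⁺ from high to low concentration with n = 2.
Q = [Zn²⁺]_dilute/[Zn²⁺]_conc = 9.96 × 10^-4/0.05 = 0.0199.
E = 0 − (0.0592/2) log Q = −(0.0592/2)(-1.701) = 0.0503 V.

0.050 V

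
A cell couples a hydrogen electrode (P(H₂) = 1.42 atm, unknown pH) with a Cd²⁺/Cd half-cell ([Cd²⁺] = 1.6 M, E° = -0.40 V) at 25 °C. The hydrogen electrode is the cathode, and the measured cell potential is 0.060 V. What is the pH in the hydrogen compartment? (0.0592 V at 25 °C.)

pH = 5.57

E°_cell = 0.40 V and n = 2.
log Q = n(E° − E)/0.0592 = 2×(0.40 − 0.060)/0.0592 = 11.486.
With Q = [Cd²⁺]·P(H₂) / [H⁺]^2, solving for [H⁺] gives log[H⁺] = -5.565, so pH = 5.57.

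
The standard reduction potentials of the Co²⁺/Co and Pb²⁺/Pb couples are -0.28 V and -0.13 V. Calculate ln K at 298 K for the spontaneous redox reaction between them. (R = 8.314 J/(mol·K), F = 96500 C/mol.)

E°_cell = -0.13 − (-0.28) = 0.15 V, with n = 2 electrons transferred.
At equilibrium E = 0, so the Nernst equation gives ln K = nFE°/RT = (2)(96500)(0.15)/((8.314)(298)) = 11.68.

ln K = 11.7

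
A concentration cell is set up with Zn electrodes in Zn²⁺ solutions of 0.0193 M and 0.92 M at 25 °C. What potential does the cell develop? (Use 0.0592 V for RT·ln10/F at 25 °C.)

0.050 V

Both half-cells are Zn²⁺/Zn, so E°_cell = 0. The concentrated side is the cathode; the cell reaction moves Zn²⁺ from high to low concentration with n = 2.
Q = [Zn²⁺]_dilute/[Zn²⁺]_conc = 0.0193/0.92 = 0.0210.
E = 0 − (0.0592/2) log Q = −(0.0592/2)(-1.678) = 0.0497 V.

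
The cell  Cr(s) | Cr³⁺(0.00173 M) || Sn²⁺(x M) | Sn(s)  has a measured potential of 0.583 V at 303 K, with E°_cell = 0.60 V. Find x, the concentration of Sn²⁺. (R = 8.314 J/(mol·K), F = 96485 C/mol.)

0.0039 M

From the Nernst equation, ln Q = nF(E° − E)/RT = 6×96485×(0.60 − 0.583)/(8.314×303) = 3.907, so Q = 49.7.
With Q = [Cr³⁺]^2/[Sn²⁺]^3 and the known concentrations, [Sn²⁺]^3 in the denominator gives [Sn²⁺] = 0.0039 M.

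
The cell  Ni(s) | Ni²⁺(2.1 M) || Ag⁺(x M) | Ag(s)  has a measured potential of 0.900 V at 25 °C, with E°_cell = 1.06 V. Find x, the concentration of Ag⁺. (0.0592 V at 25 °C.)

From the Nernst equation, log Q = n(E° − E)/0.0592 = 2(1.06 − 0.900)/0.0592 = 5.405, so Q = 2.54 × 10^5.
With Q = [Ni²⁺]/[Ag⁺]^2 and the known concentrations, [Ag⁺]^2 in the denominator gives [Ag⁺] = 0.0029 M.

0.0029 M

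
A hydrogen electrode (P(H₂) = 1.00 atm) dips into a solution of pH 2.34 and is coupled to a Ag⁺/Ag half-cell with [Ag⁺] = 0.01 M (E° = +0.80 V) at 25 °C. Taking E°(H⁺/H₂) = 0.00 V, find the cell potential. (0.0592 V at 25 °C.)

0.82 V

The Ag⁺/Ag couple is the cathode, so E°_cell = 0.80 V; n = 2.
[H⁺] = 10^(−2.34) = 0.0046 M, and Q = [H⁺]^2 / ([Ag⁺]^2·P(H₂)) = 0.209.
E = E° − (0.0592/2) log Q = 0.80 − (0.0592/2)(-0.680) = 0.820 V.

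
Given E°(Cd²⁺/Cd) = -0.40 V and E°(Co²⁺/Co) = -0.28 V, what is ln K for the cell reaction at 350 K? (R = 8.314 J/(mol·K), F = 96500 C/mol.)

ln K = 8.0

E°_cell = -0.28 − (-0.40) = 0.12 V, with n = 2 electrons transferred.
At equilibrium E = 0, so the Nernst equation gives ln K = nFE°/RT = (2)(96500)(0.12)/((8.314)(350)) = 7.96.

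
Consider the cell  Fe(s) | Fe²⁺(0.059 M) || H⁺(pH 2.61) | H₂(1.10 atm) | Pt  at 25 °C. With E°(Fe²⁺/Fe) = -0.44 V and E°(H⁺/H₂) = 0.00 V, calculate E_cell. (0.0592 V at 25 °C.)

The hydrogen couple is the cathode, so E°_cell = 0.44 V; n = 2.
[H⁺] = 10^(−2.61) = 0.0025 M, and Q = [Fe²⁺]·P(H₂) / [H⁺]^2 = 1.08 × 10^4.
E = E° − (0.0592/2) log Q = 0.44 − (0.0592/2)(4.032) = 0.321 V.

0.32 V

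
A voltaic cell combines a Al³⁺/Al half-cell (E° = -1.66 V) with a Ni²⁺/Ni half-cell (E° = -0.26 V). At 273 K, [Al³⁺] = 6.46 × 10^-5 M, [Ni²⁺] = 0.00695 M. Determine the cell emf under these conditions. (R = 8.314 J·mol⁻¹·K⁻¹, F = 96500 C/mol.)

The Ni²⁺/Ni couple has the higher reduction potential and acts as the cathode, so E°_cell = -0.26 − (-1.66) = 1.40 V.
Balancing electrons gives n = 6; the reaction quotient is Q = [Al³⁺]^2/[Ni²⁺]^3 = 0.0124.
E = E° − (RT/nF) ln Q = 1.40 − (8.314×273)/(6×96500) × (-4.388) = 1.400 + 0.017 = 1.417 V.

1.42 V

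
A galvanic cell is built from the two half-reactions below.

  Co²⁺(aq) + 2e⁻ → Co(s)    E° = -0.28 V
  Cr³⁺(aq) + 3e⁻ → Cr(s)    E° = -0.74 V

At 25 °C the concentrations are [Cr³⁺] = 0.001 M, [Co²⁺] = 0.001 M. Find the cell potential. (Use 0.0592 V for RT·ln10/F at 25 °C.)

0.430 V

The Co²⁺/Co couple has the higher reduction potential and acts as the cathode, so E°_cell = -0.28 − (-0.74) = 0.46 V.
Balancing electrons gives n = 6; the reaction quotient is Q = [Cr³⁺]^2/[Co²⁺]^3 = 1000.
At 25 °C, E = E° − (0.0592/n) log Q = 0.46 − (0.0592/6)(3.000) = 0.460 − 0.030 = 0.430 V.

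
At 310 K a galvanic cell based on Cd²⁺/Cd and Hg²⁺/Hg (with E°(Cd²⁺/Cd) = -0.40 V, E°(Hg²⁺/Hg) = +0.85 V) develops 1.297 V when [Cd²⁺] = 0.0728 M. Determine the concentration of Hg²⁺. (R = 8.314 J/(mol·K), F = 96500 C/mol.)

From the Nernst equation, ln Q = nF(E° − E)/RT = 2×96500×(1.25 − 1.297)/(8.314×310) = -3.520, so Q = 0.0296.
With Q = [Cd²⁺]/[Hg²⁺] and the known concentrations, [Hg²⁺] in the denominator gives [Hg²⁺] = 2.5 M.

2.5 M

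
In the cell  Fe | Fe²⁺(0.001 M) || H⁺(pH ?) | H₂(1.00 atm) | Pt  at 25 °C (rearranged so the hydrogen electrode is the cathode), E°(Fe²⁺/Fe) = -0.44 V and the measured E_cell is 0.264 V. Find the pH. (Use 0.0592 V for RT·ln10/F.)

pH = 4.47

E°_cell = 0.44 V and n = 2.
log Q = n(E° − E)/0.0592 = 2×(0.44 − 0.264)/0.0592 = 5.946.
With Q = [Fe²⁺]·P(H₂) / [H⁺]^2, solving for [H⁺] gives log[H⁺] = -4.473, so pH = 4.47.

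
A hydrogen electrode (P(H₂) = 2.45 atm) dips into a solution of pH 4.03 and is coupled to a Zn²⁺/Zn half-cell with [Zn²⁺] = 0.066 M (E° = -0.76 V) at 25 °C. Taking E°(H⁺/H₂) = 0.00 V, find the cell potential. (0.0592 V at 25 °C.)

0.54 V

The hydrogen couple is the cathode, so E°_cell = 0.76 V; n = 2.
[H⁺] = 10^(−4.03) = 9.3 × 10^-5 M, and Q = [Zn²⁺]·P(H₂) / [H⁺]^2 = 1.86 × 10^7.
E = E° − (0.0592/2) log Q = 0.76 − (0.0592/2)(7.269) = 0.545 V.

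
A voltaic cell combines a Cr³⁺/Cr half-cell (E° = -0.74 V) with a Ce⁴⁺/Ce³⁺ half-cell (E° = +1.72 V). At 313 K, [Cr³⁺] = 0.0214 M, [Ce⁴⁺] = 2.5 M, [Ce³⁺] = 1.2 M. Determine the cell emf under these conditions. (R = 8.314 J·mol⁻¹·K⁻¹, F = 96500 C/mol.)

The Ce⁴⁺/Ce³⁺ couple has the higher reduction potential and acts as the cathode, so E°_cell = +1.72 − (-0.74) = 2.46 V.
Balancing electrons gives n = 3; the reaction quotient is Q = [Cr³⁺]·[Ce³⁺]^3/[Ce⁴⁺]^3 = 0.00237.
E = E° − (RT/nF) ln Q = 2.46 − (8.314×313)/(3×96500) × (-6.046) = 2.460 + 0.054 = 2.514 V.

2.51 V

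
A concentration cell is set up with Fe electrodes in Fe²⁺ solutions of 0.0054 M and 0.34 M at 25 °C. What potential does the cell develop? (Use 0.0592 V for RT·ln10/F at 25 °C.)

Both half-cells are Fe²⁺/Fe, so E°_cell = 0. The concentrated side is the cathode; the cell reaction moves Fe²⁺ from high to low concentration with n = 2.
Q = [Fe²⁺]_dilute/[Fe²⁺]_conc = 0.0054/0.34 = 0.0159.
E = 0 − (0.0592/2) log Q = −(0.0592/2)(-1.799) = 0.0533 V.

0.053 V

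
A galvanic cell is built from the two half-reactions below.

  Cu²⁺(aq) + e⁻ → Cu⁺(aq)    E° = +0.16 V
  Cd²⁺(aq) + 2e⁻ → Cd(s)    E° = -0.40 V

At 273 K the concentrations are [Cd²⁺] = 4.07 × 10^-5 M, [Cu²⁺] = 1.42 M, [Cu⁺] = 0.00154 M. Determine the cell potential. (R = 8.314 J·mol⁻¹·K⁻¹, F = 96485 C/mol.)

The Cu²⁺/Cu⁺ couple has the higher reduction potential and acts as the cathode, so E°_cell = +0.16 − (-0.40) = 0.56 V.
Balancing electrons gives n = 2; the reaction quotient is Q = [Cd²⁺]·[Cu⁺]^2/[Cu²⁺]^2 = 4.79 × 10^-11.
E = E° − (RT/nF) ln Q = 0.56 − (8.314×273)/(2×96485) × (-23.763) = 0.560 + 0.280 = 0.840 V.

0.840 V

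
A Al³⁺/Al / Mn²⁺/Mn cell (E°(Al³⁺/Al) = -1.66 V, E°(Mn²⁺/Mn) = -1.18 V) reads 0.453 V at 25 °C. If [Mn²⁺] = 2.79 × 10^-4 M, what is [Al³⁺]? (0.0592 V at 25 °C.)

From the Nernst equation, log Q = n(E° − E)/0.0592 = 6(0.48 − 0.453)/0.0592 = 2.736, so Q = 545.
With Q = [Al³⁺]^2/[Mn²⁺]^3 and the known concentrations, [Al³⁺]^2 in the numerator gives [Al³⁺] = 1.1 × 10^-4 M.

1.1 × 10^-4 M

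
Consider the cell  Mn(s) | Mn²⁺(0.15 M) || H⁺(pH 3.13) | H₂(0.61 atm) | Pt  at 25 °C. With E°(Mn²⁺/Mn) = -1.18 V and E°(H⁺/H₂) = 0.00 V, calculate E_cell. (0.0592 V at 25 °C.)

1.03 V

The hydrogen couple is the cathode, so E°_cell = 1.18 V; n = 2.
[H⁺] = 10^(−3.13) = 7.4 × 10^-4 M, and Q = [Mn²⁺]·P(H₂) / [H⁺]^2 = 1.67 × 10^5.
E = E° − (0.0592/2) log Q = 1.18 − (0.0592/2)(5.221) = 1.025 V.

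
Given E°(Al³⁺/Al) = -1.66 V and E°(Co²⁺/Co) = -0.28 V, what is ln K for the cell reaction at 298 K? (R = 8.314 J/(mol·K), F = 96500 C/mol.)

ln K = 322.5

E°_cell = -0.28 − (-1.66) = 1.38 V, with n = 6 electrons transferred.
At equilibrium E = 0, so the Nernst equation gives ln K = nFE°/RT = (6)(96500)(1.38)/((8.314)(298)) = 322.50.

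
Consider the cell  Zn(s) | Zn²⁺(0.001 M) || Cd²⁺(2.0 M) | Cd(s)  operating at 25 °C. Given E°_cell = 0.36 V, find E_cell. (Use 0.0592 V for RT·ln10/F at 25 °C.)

Balancing electrons gives n = 2; the reaction quotient is Q = [Zn²⁺]/[Cd²⁺] = 5 × 10^-4.
At 25 °C, E = E° − (0.0592/n) log Q = 0.36 − (0.0592/2)(-3.301) = 0.360 + 0.098 = 0.458 V.

0.458 V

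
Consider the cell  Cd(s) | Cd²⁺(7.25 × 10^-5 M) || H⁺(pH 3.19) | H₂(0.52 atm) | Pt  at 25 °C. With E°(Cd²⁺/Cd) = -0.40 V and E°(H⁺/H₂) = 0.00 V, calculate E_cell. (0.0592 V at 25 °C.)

The hydrogen couple is the cathode, so E°_cell = 0.40 V; n = 2.
[H⁺] = 10^(−3.19) = 6.5 × 10^-4 M, and Q = [Cd²⁺]·P(H₂) / [H⁺]^2 = 90.4.
E = E° − (0.0592/2) log Q = 0.40 − (0.0592/2)(1.956) = 0.342 V.

0.34 V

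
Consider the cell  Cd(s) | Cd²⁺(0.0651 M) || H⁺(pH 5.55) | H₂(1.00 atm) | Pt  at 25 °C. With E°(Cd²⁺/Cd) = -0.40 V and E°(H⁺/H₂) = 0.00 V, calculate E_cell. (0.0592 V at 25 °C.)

The hydrogen couple is the cathode, so E°_cell = 0.40 V; n = 2.
[H⁺] = 10^(−5.55) = 2.8 × 10^-6 M, and Q = [Cd²⁺]·P(H₂) / [H⁺]^2 = 8.2 × 10^9.
E = E° − (0.0592/2) log Q = 0.40 − (0.0592/2)(9.914) = 0.107 V.

0.11 V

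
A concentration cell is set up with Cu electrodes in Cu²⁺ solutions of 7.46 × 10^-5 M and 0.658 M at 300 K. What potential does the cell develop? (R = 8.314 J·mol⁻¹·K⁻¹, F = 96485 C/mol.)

0.12 V

Both half-cells are Cu²⁺/Cu, so E°_cell = 0. The concentrated side is the cathode; the cell reaction moves Cu²⁺ from high to low concentration with n = 2.
Q = [Cu²⁺]_dilute/[Cu²⁺]_conc = 7.46 × 10^-5/0.658 = 1.13 × 10^-4.
E = 0 − (RT/nF) ln Q = −((8.314×300)/(2×96485))(-9.085) = 0.1174 V.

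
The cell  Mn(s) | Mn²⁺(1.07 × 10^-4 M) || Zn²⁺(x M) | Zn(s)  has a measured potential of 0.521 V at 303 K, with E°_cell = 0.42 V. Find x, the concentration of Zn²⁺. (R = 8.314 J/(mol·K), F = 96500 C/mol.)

0.25 M

From the Nernst equation, ln Q = nF(E° − E)/RT = 2×96500×(0.42 − 0.521)/(8.314×303) = -7.738, so Q = 4.36 × 10^-4.
With Q = [Mn²⁺]/[Zn²⁺] and the known concentrations, [Zn²⁺] in the denominator gives [Zn²⁺] = 0.25 M.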